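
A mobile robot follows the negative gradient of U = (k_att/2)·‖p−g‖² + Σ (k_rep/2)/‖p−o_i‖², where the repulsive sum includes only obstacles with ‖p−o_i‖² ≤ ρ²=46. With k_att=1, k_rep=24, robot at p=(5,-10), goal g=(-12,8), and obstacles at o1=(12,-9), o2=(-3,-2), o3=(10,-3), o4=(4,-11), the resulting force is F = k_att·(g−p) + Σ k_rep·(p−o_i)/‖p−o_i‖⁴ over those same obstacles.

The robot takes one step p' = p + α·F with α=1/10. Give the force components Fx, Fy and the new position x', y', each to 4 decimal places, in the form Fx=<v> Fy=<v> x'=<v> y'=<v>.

F_att = 1·(g−p) = 1·(-17,18) = (-17.0000,18.0000)
o1: d²=50 > ρ²=46 → inactive
o2: d²=128 > ρ²=46 → inactive
o3: d²=74 > ρ²=46 → inactive
o4: d²=2 ≤ ρ²=46; F_rep = 24·(1,1)/2² = (6.0000,6.0000)
F = F_att + ΣF_rep = (-11.0000,24.0000)
p' = p + 1/10·F = (3.9000,-7.6000)

Fx=-11.0000 Fy=24.0000 x'=3.9000 y'=-7.6000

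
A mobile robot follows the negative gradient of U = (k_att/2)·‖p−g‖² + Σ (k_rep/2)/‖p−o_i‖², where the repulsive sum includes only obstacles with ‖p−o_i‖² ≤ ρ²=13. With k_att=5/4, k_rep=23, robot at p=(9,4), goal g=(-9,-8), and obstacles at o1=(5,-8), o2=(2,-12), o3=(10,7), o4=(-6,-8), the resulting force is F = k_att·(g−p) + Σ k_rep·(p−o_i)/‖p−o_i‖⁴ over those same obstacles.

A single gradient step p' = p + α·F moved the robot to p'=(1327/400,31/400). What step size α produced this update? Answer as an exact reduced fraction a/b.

F_att = 5/4·(g−p) = 5/4·(-18,-12) = (-22.5000,-15.0000)
o1: d²=160 > ρ²=13 → inactive
o2: d²=305 > ρ²=13 → inactive
o3: d²=10 ≤ ρ²=13; F_rep = 23·(-1,-3)/10² = (-0.2300,-0.6900)
o4: d²=369 > ρ²=13 → inactive
F = F_att + ΣF_rep = (-22.7300,-15.6900)
Δp = p'−p = (-5.6825,-3.9225); α = Δx/Fx = (-2273/400) / (-2273/100) = 1/4
check: Δy/Fy = (-1569/400) / (-1569/100) = 1/4 ✓

α = 1/4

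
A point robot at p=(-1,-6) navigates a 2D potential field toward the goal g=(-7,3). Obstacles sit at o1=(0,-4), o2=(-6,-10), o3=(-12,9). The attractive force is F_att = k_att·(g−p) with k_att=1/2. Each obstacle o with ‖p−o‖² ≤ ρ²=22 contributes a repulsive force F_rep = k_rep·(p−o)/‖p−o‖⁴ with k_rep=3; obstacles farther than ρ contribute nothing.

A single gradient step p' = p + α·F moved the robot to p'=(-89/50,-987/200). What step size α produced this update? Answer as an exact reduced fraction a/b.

F_att = 1/2·(g−p) = 1/2·(-6,9) = (-3.0000,4.5000)
o1: d²=5 ≤ ρ²=22; F_rep = 3·(-1,-2)/5² = (-0.1200,-0.2400)
o2: d²=41 > ρ²=22 → inactive
o3: d²=346 > ρ²=22 → inactive
F = F_att + ΣF_rep = (-3.1200,4.2600)
Δp = p'−p = (-0.7800,1.0650); α = Δx/Fx = (-39/50) / (-78/25) = 1/4
check: Δy/Fy = (213/200) / (213/50) = 1/4 ✓

α = 1/4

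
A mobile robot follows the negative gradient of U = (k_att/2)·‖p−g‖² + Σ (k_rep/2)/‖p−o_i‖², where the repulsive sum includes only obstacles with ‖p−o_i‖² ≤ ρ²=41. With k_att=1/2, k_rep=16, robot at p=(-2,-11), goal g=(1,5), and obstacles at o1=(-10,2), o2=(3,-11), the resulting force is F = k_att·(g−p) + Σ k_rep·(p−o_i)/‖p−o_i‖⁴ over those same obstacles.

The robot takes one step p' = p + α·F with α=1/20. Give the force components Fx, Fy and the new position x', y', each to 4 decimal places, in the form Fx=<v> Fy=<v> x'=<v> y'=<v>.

F_att = 1/2·(g−p) = 1/2·(3,16) = (1.5000,8.0000)
o1: d²=233 > ρ²=41 → inactive
o2: d²=25 ≤ ρ²=41; F_rep = 16·(-5,0)/25² = (-0.1280,0.0000)
F = F_att + ΣF_rep = (1.3720,8.0000)
p' = p + 1/20·F = (-1.9314,-10.6000)

Fx=1.3720 Fy=8.0000 x'=-1.9314 y'=-10.6000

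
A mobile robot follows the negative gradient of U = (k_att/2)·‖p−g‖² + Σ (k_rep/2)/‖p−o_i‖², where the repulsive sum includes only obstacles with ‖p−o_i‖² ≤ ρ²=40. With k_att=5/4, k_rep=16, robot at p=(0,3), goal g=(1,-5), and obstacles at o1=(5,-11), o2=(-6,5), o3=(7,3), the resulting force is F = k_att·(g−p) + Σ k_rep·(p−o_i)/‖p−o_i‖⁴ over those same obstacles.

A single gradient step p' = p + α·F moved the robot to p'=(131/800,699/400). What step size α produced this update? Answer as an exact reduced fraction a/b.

F_att = 5/4·(g−p) = 5/4·(1,-8) = (1.2500,-10.0000)
o1: d²=221 > ρ²=40 → inactive
o2: d²=40 ≤ ρ²=40; F_rep = 16·(6,-2)/40² = (0.0600,-0.0200)
o3: d²=49 > ρ²=40 → inactive
F = F_att + ΣF_rep = (1.3100,-10.0200)
Δp = p'−p = (0.1638,-1.2525); α = Δx/Fx = (131/800) / (131/100) = 1/8
check: Δy/Fy = (-501/400) / (-501/50) = 1/8 ✓

α = 1/8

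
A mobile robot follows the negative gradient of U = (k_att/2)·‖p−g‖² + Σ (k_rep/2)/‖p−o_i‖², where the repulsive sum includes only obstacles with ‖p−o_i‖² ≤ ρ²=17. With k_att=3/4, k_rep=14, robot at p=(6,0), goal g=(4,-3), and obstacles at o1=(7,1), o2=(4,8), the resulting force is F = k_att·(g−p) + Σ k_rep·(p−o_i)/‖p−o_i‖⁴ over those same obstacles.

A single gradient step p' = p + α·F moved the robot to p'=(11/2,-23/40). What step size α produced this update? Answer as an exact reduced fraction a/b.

F_att = 3/4·(g−p) = 3/4·(-2,-3) = (-1.5000,-2.2500)
o1: d²=2 ≤ ρ²=17; F_rep = 14·(-1,-1)/2² = (-3.5000,-3.5000)
o2: d²=68 > ρ²=17 → inactive
F = F_att + ΣF_rep = (-5.0000,-5.7500)
Δp = p'−p = (-0.5000,-0.5750); α = Δx/Fx = (-1/2) / (-5) = 1/10
check: Δy/Fy = (-23/40) / (-23/4) = 1/10 ✓

α = 1/10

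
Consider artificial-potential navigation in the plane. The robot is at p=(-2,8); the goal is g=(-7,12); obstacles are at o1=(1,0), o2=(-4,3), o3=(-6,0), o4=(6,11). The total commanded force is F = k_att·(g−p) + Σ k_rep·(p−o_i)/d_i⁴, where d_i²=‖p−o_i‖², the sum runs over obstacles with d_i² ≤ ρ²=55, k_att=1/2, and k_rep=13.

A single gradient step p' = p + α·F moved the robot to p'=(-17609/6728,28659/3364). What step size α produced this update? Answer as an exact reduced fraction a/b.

F_att = 1/2·(g−p) = 1/2·(-5,4) = (-2.5000,2.0000)
o1: d²=73 > ρ²=55 → inactive
o2: d²=29 ≤ ρ²=55; F_rep = 13·(2,5)/29² = (0.0309,0.0773)
o3: d²=80 > ρ²=55 → inactive
o4: d²=73 > ρ²=55 → inactive
F = F_att + ΣF_rep = (-2.4691,2.0773)
Δp = p'−p = (-0.6173,0.5193); α = Δx/Fx = (-4153/6728) / (-4153/1682) = 1/4
check: Δy/Fy = (1747/3364) / (1747/841) = 1/4 ✓

α = 1/4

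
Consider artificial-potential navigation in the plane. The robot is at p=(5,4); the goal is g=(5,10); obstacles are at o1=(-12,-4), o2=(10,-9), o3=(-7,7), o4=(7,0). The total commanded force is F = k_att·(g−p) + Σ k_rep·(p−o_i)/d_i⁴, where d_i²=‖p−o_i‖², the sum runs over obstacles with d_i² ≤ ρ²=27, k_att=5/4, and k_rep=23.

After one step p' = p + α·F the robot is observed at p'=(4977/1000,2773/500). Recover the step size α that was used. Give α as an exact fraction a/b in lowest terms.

α = 1/5

F_att = 5/4·(g−p) = 5/4·(0,6) = (0.0000,7.5000)
o1: d²=353 > ρ²=27 → inactive
o2: d²=194 > ρ²=27 → inactive
o3: d²=153 > ρ²=27 → inactive
o4: d²=20 ≤ ρ²=27; F_rep = 23·(-2,4)/20² = (-0.1150,0.2300)
F = F_att + ΣF_rep = (-0.1150,7.7300)
Δp = p'−p = (-0.0230,1.5460); α = Δx/Fx = (-23/1000) / (-23/200) = 1/5
check: Δy/Fy = (773/500) / (773/100) = 1/5 ✓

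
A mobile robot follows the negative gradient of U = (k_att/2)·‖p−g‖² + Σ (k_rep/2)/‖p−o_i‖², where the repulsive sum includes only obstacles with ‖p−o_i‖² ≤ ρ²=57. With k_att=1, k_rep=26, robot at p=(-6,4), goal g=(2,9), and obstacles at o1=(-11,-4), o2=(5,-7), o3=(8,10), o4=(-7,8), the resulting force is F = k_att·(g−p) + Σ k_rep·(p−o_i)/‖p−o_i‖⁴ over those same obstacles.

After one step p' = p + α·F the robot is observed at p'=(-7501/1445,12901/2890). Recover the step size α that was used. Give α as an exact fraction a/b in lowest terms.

F_att = 1·(g−p) = 1·(8,5) = (8.0000,5.0000)
o1: d²=89 > ρ²=57 → inactive
o2: d²=242 > ρ²=57 → inactive
o3: d²=232 > ρ²=57 → inactive
o4: d²=17 ≤ ρ²=57; F_rep = 26·(1,-4)/17² = (0.0900,-0.3599)
F = F_att + ΣF_rep = (8.0900,4.6401)
Δp = p'−p = (0.8090,0.4640); α = Δx/Fx = (1169/1445) / (2338/289) = 1/10
check: Δy/Fy = (1341/2890) / (1341/289) = 1/10 ✓

α = 1/10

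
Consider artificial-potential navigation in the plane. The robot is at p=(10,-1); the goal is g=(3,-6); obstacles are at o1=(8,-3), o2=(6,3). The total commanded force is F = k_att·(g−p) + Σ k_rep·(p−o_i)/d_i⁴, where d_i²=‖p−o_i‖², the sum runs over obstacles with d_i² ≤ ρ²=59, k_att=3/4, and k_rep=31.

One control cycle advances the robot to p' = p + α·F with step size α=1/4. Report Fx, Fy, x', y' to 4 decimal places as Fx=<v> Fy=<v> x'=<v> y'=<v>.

F_att = 3/4·(g−p) = 3/4·(-7,-5) = (-5.2500,-3.7500)
o1: d²=8 ≤ ρ²=59; F_rep = 31·(2,2)/8² = (0.9688,0.9688)
o2: d²=32 ≤ ρ²=59; F_rep = 31·(4,-4)/32² = (0.1211,-0.1211)
F = F_att + ΣF_rep = (-4.1602,-2.9023)
p' = p + 1/4·F = (8.9600,-1.7256)

Fx=-4.1602 Fy=-2.9023 x'=8.9600 y'=-1.7256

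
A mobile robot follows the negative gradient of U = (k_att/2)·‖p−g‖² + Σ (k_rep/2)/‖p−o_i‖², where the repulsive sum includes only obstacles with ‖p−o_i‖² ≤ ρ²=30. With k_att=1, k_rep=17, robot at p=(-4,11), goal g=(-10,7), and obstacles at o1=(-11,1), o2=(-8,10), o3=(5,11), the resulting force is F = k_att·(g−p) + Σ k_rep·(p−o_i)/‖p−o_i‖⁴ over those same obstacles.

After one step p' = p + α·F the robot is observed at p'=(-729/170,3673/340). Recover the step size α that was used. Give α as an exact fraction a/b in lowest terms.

F_att = 1·(g−p) = 1·(-6,-4) = (-6.0000,-4.0000)
o1: d²=149 > ρ²=30 → inactive
o2: d²=17 ≤ ρ²=30; F_rep = 17·(4,1)/17² = (0.2353,0.0588)
o3: d²=81 > ρ²=30 → inactive
F = F_att + ΣF_rep = (-5.7647,-3.9412)
Δp = p'−p = (-0.2882,-0.1971); α = Δx/Fx = (-49/170) / (-98/17) = 1/20
check: Δy/Fy = (-67/340) / (-67/17) = 1/20 ✓

α = 1/20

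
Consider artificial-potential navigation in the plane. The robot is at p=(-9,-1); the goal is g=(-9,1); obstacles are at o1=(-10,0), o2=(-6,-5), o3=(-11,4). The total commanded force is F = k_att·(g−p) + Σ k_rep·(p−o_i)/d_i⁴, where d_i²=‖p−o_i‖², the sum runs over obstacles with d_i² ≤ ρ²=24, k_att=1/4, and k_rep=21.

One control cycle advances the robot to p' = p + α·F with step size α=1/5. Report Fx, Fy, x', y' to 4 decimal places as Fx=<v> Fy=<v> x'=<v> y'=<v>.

Fx=5.2500 Fy=-4.7500 x'=-7.9500 y'=-1.9500

F_att = 1/4·(g−p) = 1/4·(0,2) = (0.0000,0.5000)
o1: d²=2 ≤ ρ²=24; F_rep = 21·(1,-1)/2² = (5.2500,-5.2500)
o2: d²=25 > ρ²=24 → inactive
o3: d²=29 > ρ²=24 → inactive
F = F_att + ΣF_rep = (5.2500,-4.7500)
p' = p + 1/5·F = (-7.9500,-1.9500)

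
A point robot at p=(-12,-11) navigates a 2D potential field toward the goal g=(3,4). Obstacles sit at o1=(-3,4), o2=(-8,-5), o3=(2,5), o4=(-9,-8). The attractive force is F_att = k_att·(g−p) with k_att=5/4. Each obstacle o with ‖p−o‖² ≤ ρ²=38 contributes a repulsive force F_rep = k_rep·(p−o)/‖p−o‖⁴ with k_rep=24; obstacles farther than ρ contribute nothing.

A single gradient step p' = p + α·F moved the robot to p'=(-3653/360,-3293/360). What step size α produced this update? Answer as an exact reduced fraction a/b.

F_att = 5/4·(g−p) = 5/4·(15,15) = (18.7500,18.7500)
o1: d²=306 > ρ²=38 → inactive
o2: d²=52 > ρ²=38 → inactive
o3: d²=452 > ρ²=38 → inactive
o4: d²=18 ≤ ρ²=38; F_rep = 24·(-3,-3)/18² = (-0.2222,-0.2222)
F = F_att + ΣF_rep = (18.5278,18.5278)
Δp = p'−p = (1.8528,1.8528); α = Δx/Fx = (667/360) / (667/36) = 1/10
check: Δy/Fy = (667/360) / (667/36) = 1/10 ✓

α = 1/10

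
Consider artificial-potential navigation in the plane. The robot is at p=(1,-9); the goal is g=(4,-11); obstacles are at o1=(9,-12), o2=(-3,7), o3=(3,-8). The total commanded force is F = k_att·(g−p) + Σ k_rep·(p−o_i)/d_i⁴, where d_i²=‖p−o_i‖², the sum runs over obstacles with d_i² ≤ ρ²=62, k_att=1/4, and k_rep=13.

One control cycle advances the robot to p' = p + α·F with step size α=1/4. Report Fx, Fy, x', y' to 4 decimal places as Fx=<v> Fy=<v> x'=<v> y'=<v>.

Fx=-0.2900 Fy=-1.0200 x'=0.9275 y'=-9.2550

F_att = 1/4·(g−p) = 1/4·(3,-2) = (0.7500,-0.5000)
o1: d²=73 > ρ²=62 → inactive
o2: d²=272 > ρ²=62 → inactive
o3: d²=5 ≤ ρ²=62; F_rep = 13·(-2,-1)/5² = (-1.0400,-0.5200)
F = F_att + ΣF_rep = (-0.2900,-1.0200)
p' = p + 1/4·F = (0.9275,-9.2550)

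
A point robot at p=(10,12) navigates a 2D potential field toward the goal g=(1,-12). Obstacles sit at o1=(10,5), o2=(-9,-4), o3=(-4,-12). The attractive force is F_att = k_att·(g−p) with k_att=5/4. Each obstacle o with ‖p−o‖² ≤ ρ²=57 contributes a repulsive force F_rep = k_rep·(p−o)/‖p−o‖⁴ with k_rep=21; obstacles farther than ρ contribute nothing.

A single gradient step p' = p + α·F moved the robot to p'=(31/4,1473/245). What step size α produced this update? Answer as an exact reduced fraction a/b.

F_att = 5/4·(g−p) = 5/4·(-9,-24) = (-11.2500,-30.0000)
o1: d²=49 ≤ ρ²=57; F_rep = 21·(0,7)/49² = (0.0000,0.0612)
o2: d²=617 > ρ²=57 → inactive
o3: d²=772 > ρ²=57 → inactive
F = F_att + ΣF_rep = (-11.2500,-29.9388)
Δp = p'−p = (-2.2500,-5.9878); α = Δx/Fx = (-9/4) / (-45/4) = 1/5
check: Δy/Fy = (-1467/245) / (-1467/49) = 1/5 ✓

α = 1/5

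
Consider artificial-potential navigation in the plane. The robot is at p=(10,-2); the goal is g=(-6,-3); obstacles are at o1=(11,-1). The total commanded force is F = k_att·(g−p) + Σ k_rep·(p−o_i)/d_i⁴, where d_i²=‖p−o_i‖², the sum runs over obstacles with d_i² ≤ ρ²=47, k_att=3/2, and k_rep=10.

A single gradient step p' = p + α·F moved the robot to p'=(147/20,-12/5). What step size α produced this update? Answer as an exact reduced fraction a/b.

α = 1/10

F_att = 3/2·(g−p) = 3/2·(-16,-1) = (-24.0000,-1.5000)
o1: d²=2 ≤ ρ²=47; F_rep = 10·(-1,-1)/2² = (-2.5000,-2.5000)
F = F_att + ΣF_rep = (-26.5000,-4.0000)
Δp = p'−p = (-2.6500,-0.4000); α = Δx/Fx = (-53/20) / (-53/2) = 1/10
check: Δy/Fy = (-2/5) / (-4) = 1/10 ✓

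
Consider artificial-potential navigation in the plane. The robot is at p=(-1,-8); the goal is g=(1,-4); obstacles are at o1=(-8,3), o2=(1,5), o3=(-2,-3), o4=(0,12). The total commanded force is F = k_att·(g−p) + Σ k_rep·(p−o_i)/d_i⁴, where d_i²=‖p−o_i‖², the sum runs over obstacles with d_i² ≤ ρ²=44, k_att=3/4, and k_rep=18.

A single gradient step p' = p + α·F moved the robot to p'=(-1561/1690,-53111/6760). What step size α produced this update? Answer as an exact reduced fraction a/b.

F_att = 3/4·(g−p) = 3/4·(2,4) = (1.5000,3.0000)
o1: d²=170 > ρ²=44 → inactive
o2: d²=173 > ρ²=44 → inactive
o3: d²=26 ≤ ρ²=44; F_rep = 18·(1,-5)/26² = (0.0266,-0.1331)
o4: d²=401 > ρ²=44 → inactive
F = F_att + ΣF_rep = (1.5266,2.8669)
Δp = p'−p = (0.0763,0.1433); α = Δx/Fx = (129/1690) / (258/169) = 1/20
check: Δy/Fy = (969/6760) / (969/338) = 1/20 ✓

α = 1/20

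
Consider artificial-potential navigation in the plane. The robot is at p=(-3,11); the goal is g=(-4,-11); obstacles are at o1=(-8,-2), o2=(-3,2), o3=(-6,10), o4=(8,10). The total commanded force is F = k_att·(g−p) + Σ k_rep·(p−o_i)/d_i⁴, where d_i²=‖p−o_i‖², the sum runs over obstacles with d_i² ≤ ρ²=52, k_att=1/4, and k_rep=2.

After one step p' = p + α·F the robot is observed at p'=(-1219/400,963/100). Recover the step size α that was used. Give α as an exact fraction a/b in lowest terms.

F_att = 1/4·(g−p) = 1/4·(-1,-22) = (-0.2500,-5.5000)
o1: d²=194 > ρ²=52 → inactive
o2: d²=81 > ρ²=52 → inactive
o3: d²=10 ≤ ρ²=52; F_rep = 2·(3,1)/10² = (0.0600,0.0200)
o4: d²=122 > ρ²=52 → inactive
F = F_att + ΣF_rep = (-0.1900,-5.4800)
Δp = p'−p = (-0.0475,-1.3700); α = Δx/Fx = (-19/400) / (-19/100) = 1/4
check: Δy/Fy = (-137/100) / (-137/25) = 1/4 ✓

α = 1/4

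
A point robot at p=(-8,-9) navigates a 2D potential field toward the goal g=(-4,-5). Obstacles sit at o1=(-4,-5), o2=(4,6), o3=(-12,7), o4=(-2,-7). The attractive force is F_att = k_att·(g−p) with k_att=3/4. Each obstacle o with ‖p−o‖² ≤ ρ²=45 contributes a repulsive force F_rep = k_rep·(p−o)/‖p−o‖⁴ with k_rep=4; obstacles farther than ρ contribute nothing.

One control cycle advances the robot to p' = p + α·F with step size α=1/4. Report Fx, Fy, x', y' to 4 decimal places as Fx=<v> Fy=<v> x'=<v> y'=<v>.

Fx=2.9694 Fy=2.9794 x'=-7.2577 y'=-8.2552

F_att = 3/4·(g−p) = 3/4·(4,4) = (3.0000,3.0000)
o1: d²=32 ≤ ρ²=45; F_rep = 4·(-4,-4)/32² = (-0.0156,-0.0156)
o2: d²=369 > ρ²=45 → inactive
o3: d²=272 > ρ²=45 → inactive
o4: d²=40 ≤ ρ²=45; F_rep = 4·(-6,-2)/40² = (-0.0150,-0.0050)
F = F_att + ΣF_rep = (2.9694,2.9794)
p' = p + 1/4·F = (-7.2577,-8.2552)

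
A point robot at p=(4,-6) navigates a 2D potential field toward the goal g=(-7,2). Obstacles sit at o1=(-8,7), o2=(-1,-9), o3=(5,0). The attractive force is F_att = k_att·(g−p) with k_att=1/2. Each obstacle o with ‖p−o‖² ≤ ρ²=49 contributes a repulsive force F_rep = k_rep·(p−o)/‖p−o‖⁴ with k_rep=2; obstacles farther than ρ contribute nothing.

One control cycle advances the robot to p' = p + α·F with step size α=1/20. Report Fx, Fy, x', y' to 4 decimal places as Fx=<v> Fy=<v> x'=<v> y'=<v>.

Fx=-5.4928 Fy=3.9964 x'=3.7254 y'=-5.8002

F_att = 1/2·(g−p) = 1/2·(-11,8) = (-5.5000,4.0000)
o1: d²=313 > ρ²=49 → inactive
o2: d²=34 ≤ ρ²=49; F_rep = 2·(5,3)/34² = (0.0087,0.0052)
o3: d²=37 ≤ ρ²=49; F_rep = 2·(-1,-6)/37² = (-0.0015,-0.0088)
F = F_att + ΣF_rep = (-5.4928,3.9964)
p' = p + 1/20·F = (3.7254,-5.8002)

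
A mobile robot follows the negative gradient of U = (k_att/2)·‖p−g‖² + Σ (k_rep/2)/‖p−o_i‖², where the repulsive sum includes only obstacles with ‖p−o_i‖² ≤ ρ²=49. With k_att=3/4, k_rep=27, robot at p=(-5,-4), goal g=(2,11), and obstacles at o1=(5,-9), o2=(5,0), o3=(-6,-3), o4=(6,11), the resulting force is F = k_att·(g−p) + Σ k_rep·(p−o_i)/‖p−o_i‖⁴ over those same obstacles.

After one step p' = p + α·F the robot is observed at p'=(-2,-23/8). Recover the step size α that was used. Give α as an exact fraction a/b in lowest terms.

α = 1/4

F_att = 3/4·(g−p) = 3/4·(7,15) = (5.2500,11.2500)
o1: d²=125 > ρ²=49 → inactive
o2: d²=116 > ρ²=49 → inactive
o3: d²=2 ≤ ρ²=49; F_rep = 27·(1,-1)/2² = (6.7500,-6.7500)
o4: d²=346 > ρ²=49 → inactive
F = F_att + ΣF_rep = (12.0000,4.5000)
Δp = p'−p = (3.0000,1.1250); α = Δx/Fx = (3) / (12) = 1/4
check: Δy/Fy = (9/8) / (9/2) = 1/4 ✓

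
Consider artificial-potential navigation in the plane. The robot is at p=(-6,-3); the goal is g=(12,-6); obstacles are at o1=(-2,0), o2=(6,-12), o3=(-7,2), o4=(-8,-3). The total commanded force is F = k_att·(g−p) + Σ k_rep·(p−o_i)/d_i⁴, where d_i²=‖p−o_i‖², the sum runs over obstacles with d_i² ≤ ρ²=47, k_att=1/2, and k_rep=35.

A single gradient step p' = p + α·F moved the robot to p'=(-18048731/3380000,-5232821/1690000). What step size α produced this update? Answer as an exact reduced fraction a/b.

α = 1/20

F_att = 1/2·(g−p) = 1/2·(18,-3) = (9.0000,-1.5000)
o1: d²=25 ≤ ρ²=47; F_rep = 35·(-4,-3)/25² = (-0.2240,-0.1680)
o2: d²=225 > ρ²=47 → inactive
o3: d²=26 ≤ ρ²=47; F_rep = 35·(1,-5)/26² = (0.0518,-0.2589)
o4: d²=4 ≤ ρ²=47; F_rep = 35·(2,0)/4² = (4.3750,0.0000)
F = F_att + ΣF_rep = (13.2028,-1.9269)
Δp = p'−p = (0.6601,-0.0963); α = Δx/Fx = (2231269/3380000) / (2231269/169000) = 1/20
check: Δy/Fy = (-162821/1690000) / (-162821/84500) = 1/20 ✓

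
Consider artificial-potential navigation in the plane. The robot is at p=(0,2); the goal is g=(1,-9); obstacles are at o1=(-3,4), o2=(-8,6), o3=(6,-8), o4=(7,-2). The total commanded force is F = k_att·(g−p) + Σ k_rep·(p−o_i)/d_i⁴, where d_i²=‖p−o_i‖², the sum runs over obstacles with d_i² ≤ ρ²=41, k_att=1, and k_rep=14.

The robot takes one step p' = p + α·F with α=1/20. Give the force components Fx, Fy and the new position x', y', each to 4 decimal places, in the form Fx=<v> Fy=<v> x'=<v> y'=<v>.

Fx=1.2485 Fy=-11.1657 x'=0.0624 y'=1.4417

F_att = 1·(g−p) = 1·(1,-11) = (1.0000,-11.0000)
o1: d²=13 ≤ ρ²=41; F_rep = 14·(3,-2)/13² = (0.2485,-0.1657)
o2: d²=80 > ρ²=41 → inactive
o3: d²=136 > ρ²=41 → inactive
o4: d²=65 > ρ²=41 → inactive
F = F_att + ΣF_rep = (1.2485,-11.1657)
p' = p + 1/20·F = (0.0624,1.4417)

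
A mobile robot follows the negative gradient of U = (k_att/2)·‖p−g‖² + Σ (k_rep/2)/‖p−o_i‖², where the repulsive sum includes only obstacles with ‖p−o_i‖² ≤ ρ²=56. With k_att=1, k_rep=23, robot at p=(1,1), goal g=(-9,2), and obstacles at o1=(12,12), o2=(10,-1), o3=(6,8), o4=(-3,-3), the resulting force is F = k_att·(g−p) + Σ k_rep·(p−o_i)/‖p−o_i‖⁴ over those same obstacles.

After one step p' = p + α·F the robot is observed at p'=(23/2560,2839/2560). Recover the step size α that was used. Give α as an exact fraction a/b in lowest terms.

F_att = 1·(g−p) = 1·(-10,1) = (-10.0000,1.0000)
o1: d²=242 > ρ²=56 → inactive
o2: d²=85 > ρ²=56 → inactive
o3: d²=74 > ρ²=56 → inactive
o4: d²=32 ≤ ρ²=56; F_rep = 23·(4,4)/32² = (0.0898,0.0898)
F = F_att + ΣF_rep = (-9.9102,1.0898)
Δp = p'−p = (-0.9910,0.1090); α = Δx/Fx = (-2537/2560) / (-2537/256) = 1/10
check: Δy/Fy = (279/2560) / (279/256) = 1/10 ✓

α = 1/10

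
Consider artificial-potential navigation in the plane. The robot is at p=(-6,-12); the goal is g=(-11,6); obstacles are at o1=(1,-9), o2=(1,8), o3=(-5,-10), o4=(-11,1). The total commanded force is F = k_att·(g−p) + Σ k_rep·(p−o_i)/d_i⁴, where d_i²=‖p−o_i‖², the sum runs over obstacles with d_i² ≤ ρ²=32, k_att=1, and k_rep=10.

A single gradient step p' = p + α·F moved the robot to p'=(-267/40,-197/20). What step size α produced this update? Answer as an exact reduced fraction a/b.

α = 1/8

F_att = 1·(g−p) = 1·(-5,18) = (-5.0000,18.0000)
o1: d²=58 > ρ²=32 → inactive
o2: d²=449 > ρ²=32 → inactive
o3: d²=5 ≤ ρ²=32; F_rep = 10·(-1,-2)/5² = (-0.4000,-0.8000)
o4: d²=194 > ρ²=32 → inactive
F = F_att + ΣF_rep = (-5.4000,17.2000)
Δp = p'−p = (-0.6750,2.1500); α = Δx/Fx = (-27/40) / (-27/5) = 1/8
check: Δy/Fy = (43/20) / (86/5) = 1/8 ✓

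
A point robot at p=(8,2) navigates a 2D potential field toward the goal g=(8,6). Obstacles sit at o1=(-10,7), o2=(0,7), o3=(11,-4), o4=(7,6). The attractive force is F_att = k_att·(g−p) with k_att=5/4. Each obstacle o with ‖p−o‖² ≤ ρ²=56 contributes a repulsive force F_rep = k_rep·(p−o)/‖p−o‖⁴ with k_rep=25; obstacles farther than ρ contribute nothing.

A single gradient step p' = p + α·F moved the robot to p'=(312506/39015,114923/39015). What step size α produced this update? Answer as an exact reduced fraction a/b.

F_att = 5/4·(g−p) = 5/4·(0,4) = (0.0000,5.0000)
o1: d²=349 > ρ²=56 → inactive
o2: d²=89 > ρ²=56 → inactive
o3: d²=45 ≤ ρ²=56; F_rep = 25·(-3,6)/45² = (-0.0370,0.0741)
o4: d²=17 ≤ ρ²=56; F_rep = 25·(1,-4)/17² = (0.0865,-0.3460)
F = F_att + ΣF_rep = (0.0495,4.7281)
Δp = p'−p = (0.0099,0.9456); α = Δx/Fx = (386/39015) / (386/7803) = 1/5
check: Δy/Fy = (36893/39015) / (36893/7803) = 1/5 ✓

α = 1/5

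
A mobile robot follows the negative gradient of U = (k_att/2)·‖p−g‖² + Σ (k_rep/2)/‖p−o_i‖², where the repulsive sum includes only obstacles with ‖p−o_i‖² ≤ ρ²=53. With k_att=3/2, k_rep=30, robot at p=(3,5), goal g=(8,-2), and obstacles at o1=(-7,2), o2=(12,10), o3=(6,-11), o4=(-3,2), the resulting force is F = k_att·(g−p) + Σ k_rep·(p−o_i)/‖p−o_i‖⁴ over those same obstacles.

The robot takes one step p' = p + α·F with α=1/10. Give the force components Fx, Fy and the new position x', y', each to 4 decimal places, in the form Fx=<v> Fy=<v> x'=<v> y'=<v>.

F_att = 3/2·(g−p) = 3/2·(5,-7) = (7.5000,-10.5000)
o1: d²=109 > ρ²=53 → inactive
o2: d²=106 > ρ²=53 → inactive
o3: d²=265 > ρ²=53 → inactive
o4: d²=45 ≤ ρ²=53; F_rep = 30·(6,3)/45² = (0.0889,0.0444)
F = F_att + ΣF_rep = (7.5889,-10.4556)
p' = p + 1/10·F = (3.7589,3.9544)

Fx=7.5889 Fy=-10.4556 x'=3.7589 y'=3.9544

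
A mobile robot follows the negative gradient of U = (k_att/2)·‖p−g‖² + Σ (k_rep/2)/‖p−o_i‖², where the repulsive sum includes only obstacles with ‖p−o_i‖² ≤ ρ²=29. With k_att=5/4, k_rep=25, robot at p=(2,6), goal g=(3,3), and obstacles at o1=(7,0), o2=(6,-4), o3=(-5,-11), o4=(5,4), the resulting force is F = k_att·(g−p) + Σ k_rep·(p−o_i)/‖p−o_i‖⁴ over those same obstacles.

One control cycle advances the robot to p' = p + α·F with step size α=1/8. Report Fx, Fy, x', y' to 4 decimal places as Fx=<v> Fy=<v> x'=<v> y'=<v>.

F_att = 5/4·(g−p) = 5/4·(1,-3) = (1.2500,-3.7500)
o1: d²=61 > ρ²=29 → inactive
o2: d²=116 > ρ²=29 → inactive
o3: d²=338 > ρ²=29 → inactive
o4: d²=13 ≤ ρ²=29; F_rep = 25·(-3,2)/13² = (-0.4438,0.2959)
F = F_att + ΣF_rep = (0.8062,-3.4541)
p' = p + 1/8·F = (2.1008,5.5682)

Fx=0.8062 Fy=-3.4541 x'=2.1008 y'=5.5682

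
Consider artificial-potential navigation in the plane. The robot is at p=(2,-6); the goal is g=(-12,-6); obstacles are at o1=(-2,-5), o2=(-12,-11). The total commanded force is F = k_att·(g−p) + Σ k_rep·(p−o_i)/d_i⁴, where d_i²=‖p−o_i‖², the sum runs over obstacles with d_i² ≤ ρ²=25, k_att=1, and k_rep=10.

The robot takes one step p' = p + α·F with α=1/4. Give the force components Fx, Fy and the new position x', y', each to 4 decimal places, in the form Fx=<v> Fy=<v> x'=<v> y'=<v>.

Fx=-13.8616 Fy=-0.0346 x'=-1.4654 y'=-6.0087

F_att = 1·(g−p) = 1·(-14,0) = (-14.0000,0.0000)
o1: d²=17 ≤ ρ²=25; F_rep = 10·(4,-1)/17² = (0.1384,-0.0346)
o2: d²=221 > ρ²=25 → inactive
F = F_att + ΣF_rep = (-13.8616,-0.0346)
p' = p + 1/4·F = (-1.4654,-6.0087)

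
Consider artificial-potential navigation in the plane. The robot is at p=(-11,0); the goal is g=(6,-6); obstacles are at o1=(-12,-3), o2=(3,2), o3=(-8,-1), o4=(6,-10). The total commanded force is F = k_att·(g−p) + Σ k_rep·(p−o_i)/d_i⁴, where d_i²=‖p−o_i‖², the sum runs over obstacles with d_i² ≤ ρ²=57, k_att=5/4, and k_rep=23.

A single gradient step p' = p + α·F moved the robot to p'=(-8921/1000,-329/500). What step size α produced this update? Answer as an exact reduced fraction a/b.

F_att = 5/4·(g−p) = 5/4·(17,-6) = (21.2500,-7.5000)
o1: d²=10 ≤ ρ²=57; F_rep = 23·(1,3)/10² = (0.2300,0.6900)
o2: d²=200 > ρ²=57 → inactive
o3: d²=10 ≤ ρ²=57; F_rep = 23·(-3,1)/10² = (-0.6900,0.2300)
o4: d²=389 > ρ²=57 → inactive
F = F_att + ΣF_rep = (20.7900,-6.5800)
Δp = p'−p = (2.0790,-0.6580); α = Δx/Fx = (2079/1000) / (2079/100) = 1/10
check: Δy/Fy = (-329/500) / (-329/50) = 1/10 ✓

α = 1/10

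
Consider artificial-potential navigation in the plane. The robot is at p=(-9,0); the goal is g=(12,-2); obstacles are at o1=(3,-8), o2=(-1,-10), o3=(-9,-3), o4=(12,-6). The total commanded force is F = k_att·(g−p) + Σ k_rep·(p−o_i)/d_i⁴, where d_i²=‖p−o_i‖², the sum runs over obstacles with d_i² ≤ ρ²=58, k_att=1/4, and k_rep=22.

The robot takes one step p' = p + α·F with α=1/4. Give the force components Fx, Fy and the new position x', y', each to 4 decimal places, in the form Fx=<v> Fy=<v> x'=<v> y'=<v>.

F_att = 1/4·(g−p) = 1/4·(21,-2) = (5.2500,-0.5000)
o1: d²=208 > ρ²=58 → inactive
o2: d²=164 > ρ²=58 → inactive
o3: d²=9 ≤ ρ²=58; F_rep = 22·(0,3)/9² = (0.0000,0.8148)
o4: d²=477 > ρ²=58 → inactive
F = F_att + ΣF_rep = (5.2500,0.3148)
p' = p + 1/4·F = (-7.6875,0.0787)

Fx=5.2500 Fy=0.3148 x'=-7.6875 y'=0.0787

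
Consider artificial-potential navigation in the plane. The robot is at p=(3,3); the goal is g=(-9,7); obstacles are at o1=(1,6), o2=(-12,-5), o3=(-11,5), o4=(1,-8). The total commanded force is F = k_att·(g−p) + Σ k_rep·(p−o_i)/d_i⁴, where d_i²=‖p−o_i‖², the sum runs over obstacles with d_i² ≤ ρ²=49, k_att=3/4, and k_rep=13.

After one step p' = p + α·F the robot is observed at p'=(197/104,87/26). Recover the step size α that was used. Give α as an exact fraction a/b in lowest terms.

F_att = 3/4·(g−p) = 3/4·(-12,4) = (-9.0000,3.0000)
o1: d²=13 ≤ ρ²=49; F_rep = 13·(2,-3)/13² = (0.1538,-0.2308)
o2: d²=289 > ρ²=49 → inactive
o3: d²=200 > ρ²=49 → inactive
o4: d²=125 > ρ²=49 → inactive
F = F_att + ΣF_rep = (-8.8462,2.7692)
Δp = p'−p = (-1.1058,0.3462); α = Δx/Fx = (-115/104) / (-115/13) = 1/8
check: Δy/Fy = (9/26) / (36/13) = 1/8 ✓

α = 1/8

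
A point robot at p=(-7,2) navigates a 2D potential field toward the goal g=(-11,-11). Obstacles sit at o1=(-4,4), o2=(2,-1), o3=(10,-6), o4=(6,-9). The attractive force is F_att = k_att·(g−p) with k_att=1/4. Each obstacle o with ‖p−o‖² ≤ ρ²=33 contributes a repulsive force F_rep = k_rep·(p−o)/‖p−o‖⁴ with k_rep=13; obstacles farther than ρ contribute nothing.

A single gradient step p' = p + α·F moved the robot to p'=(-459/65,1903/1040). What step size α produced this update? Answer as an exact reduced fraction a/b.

F_att = 1/4·(g−p) = 1/4·(-4,-13) = (-1.0000,-3.2500)
o1: d²=13 ≤ ρ²=33; F_rep = 13·(-3,-2)/13² = (-0.2308,-0.1538)
o2: d²=90 > ρ²=33 → inactive
o3: d²=353 > ρ²=33 → inactive
o4: d²=290 > ρ²=33 → inactive
F = F_att + ΣF_rep = (-1.2308,-3.4038)
Δp = p'−p = (-0.0615,-0.1702); α = Δx/Fx = (-4/65) / (-16/13) = 1/20
check: Δy/Fy = (-177/1040) / (-177/52) = 1/20 ✓

α = 1/20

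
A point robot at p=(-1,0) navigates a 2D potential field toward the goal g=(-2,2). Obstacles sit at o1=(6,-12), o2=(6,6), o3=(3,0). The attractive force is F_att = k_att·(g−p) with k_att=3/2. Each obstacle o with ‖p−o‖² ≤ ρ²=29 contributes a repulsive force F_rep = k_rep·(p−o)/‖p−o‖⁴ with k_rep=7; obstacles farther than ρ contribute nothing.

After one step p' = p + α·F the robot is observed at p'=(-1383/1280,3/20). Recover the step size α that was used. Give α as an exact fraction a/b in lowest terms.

α = 1/20

F_att = 3/2·(g−p) = 3/2·(-1,2) = (-1.5000,3.0000)
o1: d²=193 > ρ²=29 → inactive
o2: d²=85 > ρ²=29 → inactive
o3: d²=16 ≤ ρ²=29; F_rep = 7·(-4,0)/16² = (-0.1094,0.0000)
F = F_att + ΣF_rep = (-1.6094,3.0000)
Δp = p'−p = (-0.0805,0.1500); α = Δx/Fx = (-103/1280) / (-103/64) = 1/20
check: Δy/Fy = (3/20) / (3) = 1/20 ✓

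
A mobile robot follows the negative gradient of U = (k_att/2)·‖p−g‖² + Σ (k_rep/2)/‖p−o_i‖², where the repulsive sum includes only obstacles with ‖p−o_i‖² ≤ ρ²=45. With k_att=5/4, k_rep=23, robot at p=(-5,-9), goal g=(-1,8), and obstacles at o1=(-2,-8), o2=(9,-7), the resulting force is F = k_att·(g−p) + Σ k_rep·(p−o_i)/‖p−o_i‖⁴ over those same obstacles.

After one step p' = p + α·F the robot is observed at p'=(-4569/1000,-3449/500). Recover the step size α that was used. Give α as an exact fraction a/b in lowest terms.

F_att = 5/4·(g−p) = 5/4·(4,17) = (5.0000,21.2500)
o1: d²=10 ≤ ρ²=45; F_rep = 23·(-3,-1)/10² = (-0.6900,-0.2300)
o2: d²=200 > ρ²=45 → inactive
F = F_att + ΣF_rep = (4.3100,21.0200)
Δp = p'−p = (0.4310,2.1020); α = Δx/Fx = (431/1000) / (431/100) = 1/10
check: Δy/Fy = (1051/500) / (1051/50) = 1/10 ✓

α = 1/10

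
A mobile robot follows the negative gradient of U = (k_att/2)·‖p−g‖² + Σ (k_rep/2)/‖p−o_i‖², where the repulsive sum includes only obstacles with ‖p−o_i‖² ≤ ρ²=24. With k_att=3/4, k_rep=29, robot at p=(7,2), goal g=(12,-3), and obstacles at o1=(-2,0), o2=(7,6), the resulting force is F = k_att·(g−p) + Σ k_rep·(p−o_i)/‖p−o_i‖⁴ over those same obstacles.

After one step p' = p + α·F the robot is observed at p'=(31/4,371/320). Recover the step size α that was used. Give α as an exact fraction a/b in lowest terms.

F_att = 3/4·(g−p) = 3/4·(5,-5) = (3.7500,-3.7500)
o1: d²=85 > ρ²=24 → inactive
o2: d²=16 ≤ ρ²=24; F_rep = 29·(0,-4)/16² = (0.0000,-0.4531)
F = F_att + ΣF_rep = (3.7500,-4.2031)
Δp = p'−p = (0.7500,-0.8406); α = Δx/Fx = (3/4) / (15/4) = 1/5
check: Δy/Fy = (-269/320) / (-269/64) = 1/5 ✓

α = 1/5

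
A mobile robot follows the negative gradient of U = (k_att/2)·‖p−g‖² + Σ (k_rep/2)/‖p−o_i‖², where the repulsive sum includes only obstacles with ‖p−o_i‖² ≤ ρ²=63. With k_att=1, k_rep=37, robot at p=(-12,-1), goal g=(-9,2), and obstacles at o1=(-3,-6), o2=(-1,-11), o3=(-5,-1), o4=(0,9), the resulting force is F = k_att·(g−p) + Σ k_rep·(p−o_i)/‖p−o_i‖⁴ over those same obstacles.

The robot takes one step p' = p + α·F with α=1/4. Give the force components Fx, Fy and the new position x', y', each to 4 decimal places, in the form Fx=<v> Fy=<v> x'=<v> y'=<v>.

Fx=2.8921 Fy=3.0000 x'=-11.2770 y'=-0.2500

F_att = 1·(g−p) = 1·(3,3) = (3.0000,3.0000)
o1: d²=106 > ρ²=63 → inactive
o2: d²=221 > ρ²=63 → inactive
o3: d²=49 ≤ ρ²=63; F_rep = 37·(-7,0)/49² = (-0.1079,0.0000)
o4: d²=244 > ρ²=63 → inactive
F = F_att + ΣF_rep = (2.8921,3.0000)
p' = p + 1/4·F = (-11.2770,-0.2500)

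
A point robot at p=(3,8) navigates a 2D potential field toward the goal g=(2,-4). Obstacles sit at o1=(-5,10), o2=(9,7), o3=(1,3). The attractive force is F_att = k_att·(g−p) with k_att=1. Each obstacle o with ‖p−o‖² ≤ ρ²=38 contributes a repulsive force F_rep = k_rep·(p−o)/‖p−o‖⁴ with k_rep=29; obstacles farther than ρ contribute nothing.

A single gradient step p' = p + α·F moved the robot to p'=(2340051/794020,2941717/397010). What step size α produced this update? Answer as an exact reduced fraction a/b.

F_att = 1·(g−p) = 1·(-1,-12) = (-1.0000,-12.0000)
o1: d²=68 > ρ²=38 → inactive
o2: d²=37 ≤ ρ²=38; F_rep = 29·(-6,1)/37² = (-0.1271,0.0212)
o3: d²=29 ≤ ρ²=38; F_rep = 29·(2,5)/29² = (0.0690,0.1724)
F = F_att + ΣF_rep = (-1.0581,-11.8064)
Δp = p'−p = (-0.0529,-0.5903); α = Δx/Fx = (-42009/794020) / (-42009/39701) = 1/20
check: Δy/Fy = (-234363/397010) / (-468726/39701) = 1/20 ✓

α = 1/20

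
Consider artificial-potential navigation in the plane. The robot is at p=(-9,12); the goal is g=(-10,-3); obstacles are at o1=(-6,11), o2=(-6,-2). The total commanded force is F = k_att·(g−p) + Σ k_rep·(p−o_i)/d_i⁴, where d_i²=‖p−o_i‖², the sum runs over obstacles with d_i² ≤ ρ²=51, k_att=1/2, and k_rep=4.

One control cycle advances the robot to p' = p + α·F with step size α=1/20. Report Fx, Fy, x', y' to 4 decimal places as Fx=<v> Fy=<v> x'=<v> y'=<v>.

Fx=-0.6200 Fy=-7.4600 x'=-9.0310 y'=11.6270

F_att = 1/2·(g−p) = 1/2·(-1,-15) = (-0.5000,-7.5000)
o1: d²=10 ≤ ρ²=51; F_rep = 4·(-3,1)/10² = (-0.1200,0.0400)
o2: d²=205 > ρ²=51 → inactive
F = F_att + ΣF_rep = (-0.6200,-7.4600)
p' = p + 1/20·F = (-9.0310,11.6270)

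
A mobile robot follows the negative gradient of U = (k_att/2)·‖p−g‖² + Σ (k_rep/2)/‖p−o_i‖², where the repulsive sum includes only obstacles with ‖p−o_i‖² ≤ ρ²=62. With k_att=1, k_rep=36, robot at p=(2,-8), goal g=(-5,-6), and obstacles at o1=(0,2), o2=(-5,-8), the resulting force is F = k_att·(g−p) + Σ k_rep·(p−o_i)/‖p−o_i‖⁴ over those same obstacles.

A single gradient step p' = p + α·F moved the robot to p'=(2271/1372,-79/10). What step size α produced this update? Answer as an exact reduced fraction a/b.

F_att = 1·(g−p) = 1·(-7,2) = (-7.0000,2.0000)
o1: d²=104 > ρ²=62 → inactive
o2: d²=49 ≤ ρ²=62; F_rep = 36·(7,0)/49² = (0.1050,0.0000)
F = F_att + ΣF_rep = (-6.8950,2.0000)
Δp = p'−p = (-0.3448,0.1000); α = Δx/Fx = (-473/1372) / (-2365/343) = 1/20
check: Δy/Fy = (1/10) / (2) = 1/20 ✓

α = 1/20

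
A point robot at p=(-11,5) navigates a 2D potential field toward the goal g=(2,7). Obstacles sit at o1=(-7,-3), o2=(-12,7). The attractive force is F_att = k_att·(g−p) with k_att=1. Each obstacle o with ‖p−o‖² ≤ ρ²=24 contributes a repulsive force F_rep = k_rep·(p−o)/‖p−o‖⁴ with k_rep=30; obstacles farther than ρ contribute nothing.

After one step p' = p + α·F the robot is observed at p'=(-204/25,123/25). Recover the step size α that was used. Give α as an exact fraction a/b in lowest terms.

α = 1/5

F_att = 1·(g−p) = 1·(13,2) = (13.0000,2.0000)
o1: d²=80 > ρ²=24 → inactive
o2: d²=5 ≤ ρ²=24; F_rep = 30·(1,-2)/5² = (1.2000,-2.4000)
F = F_att + ΣF_rep = (14.2000,-0.4000)
Δp = p'−p = (2.8400,-0.0800); α = Δx/Fx = (71/25) / (71/5) = 1/5
check: Δy/Fy = (-2/25) / (-2/5) = 1/5 ✓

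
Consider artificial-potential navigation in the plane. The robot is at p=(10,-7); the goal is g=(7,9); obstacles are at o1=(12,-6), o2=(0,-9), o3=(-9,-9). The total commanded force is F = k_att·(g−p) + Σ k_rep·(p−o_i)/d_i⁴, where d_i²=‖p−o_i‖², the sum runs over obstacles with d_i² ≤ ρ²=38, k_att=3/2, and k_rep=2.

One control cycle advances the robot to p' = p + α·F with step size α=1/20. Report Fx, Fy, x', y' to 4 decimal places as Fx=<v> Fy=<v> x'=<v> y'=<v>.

Fx=-4.6600 Fy=23.9200 x'=9.7670 y'=-5.8040

F_att = 3/2·(g−p) = 3/2·(-3,16) = (-4.5000,24.0000)
o1: d²=5 ≤ ρ²=38; F_rep = 2·(-2,-1)/5² = (-0.1600,-0.0800)
o2: d²=104 > ρ²=38 → inactive
o3: d²=365 > ρ²=38 → inactive
F = F_att + ΣF_rep = (-4.6600,23.9200)
p' = p + 1/20·F = (9.7670,-5.8040)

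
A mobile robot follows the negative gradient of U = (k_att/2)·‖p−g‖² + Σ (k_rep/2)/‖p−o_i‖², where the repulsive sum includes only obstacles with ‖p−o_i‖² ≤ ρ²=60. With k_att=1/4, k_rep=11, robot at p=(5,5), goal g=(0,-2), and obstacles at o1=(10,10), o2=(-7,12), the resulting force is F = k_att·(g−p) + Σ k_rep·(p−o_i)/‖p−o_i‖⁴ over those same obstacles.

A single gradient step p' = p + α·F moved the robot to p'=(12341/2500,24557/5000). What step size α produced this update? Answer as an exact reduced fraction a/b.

F_att = 1/4·(g−p) = 1/4·(-5,-7) = (-1.2500,-1.7500)
o1: d²=50 ≤ ρ²=60; F_rep = 11·(-5,-5)/50² = (-0.0220,-0.0220)
o2: d²=193 > ρ²=60 → inactive
F = F_att + ΣF_rep = (-1.2720,-1.7720)
Δp = p'−p = (-0.0636,-0.0886); α = Δx/Fx = (-159/2500) / (-159/125) = 1/20
check: Δy/Fy = (-443/5000) / (-443/250) = 1/20 ✓

α = 1/20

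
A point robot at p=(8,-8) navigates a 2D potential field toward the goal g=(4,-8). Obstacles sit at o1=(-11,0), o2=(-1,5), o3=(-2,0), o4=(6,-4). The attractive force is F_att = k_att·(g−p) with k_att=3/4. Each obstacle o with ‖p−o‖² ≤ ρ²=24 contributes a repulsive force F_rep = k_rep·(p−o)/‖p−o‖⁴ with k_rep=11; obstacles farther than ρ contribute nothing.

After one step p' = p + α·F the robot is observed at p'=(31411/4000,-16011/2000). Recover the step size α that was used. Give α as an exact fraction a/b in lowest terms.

α = 1/20

F_att = 3/4·(g−p) = 3/4·(-4,0) = (-3.0000,0.0000)
o1: d²=425 > ρ²=24 → inactive
o2: d²=250 > ρ²=24 → inactive
o3: d²=164 > ρ²=24 → inactive
o4: d²=20 ≤ ρ²=24; F_rep = 11·(2,-4)/20² = (0.0550,-0.1100)
F = F_att + ΣF_rep = (-2.9450,-0.1100)
Δp = p'−p = (-0.1472,-0.0055); α = Δx/Fx = (-589/4000) / (-589/200) = 1/20
check: Δy/Fy = (-11/2000) / (-11/100) = 1/20 ✓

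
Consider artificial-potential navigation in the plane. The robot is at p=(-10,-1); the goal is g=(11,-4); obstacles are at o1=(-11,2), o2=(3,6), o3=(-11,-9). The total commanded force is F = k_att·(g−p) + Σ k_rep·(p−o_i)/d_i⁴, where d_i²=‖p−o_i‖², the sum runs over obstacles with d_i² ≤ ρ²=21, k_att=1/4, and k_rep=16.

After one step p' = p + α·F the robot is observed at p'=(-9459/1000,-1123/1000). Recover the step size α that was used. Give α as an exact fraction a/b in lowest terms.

F_att = 1/4·(g−p) = 1/4·(21,-3) = (5.2500,-0.7500)
o1: d²=10 ≤ ρ²=21; F_rep = 16·(1,-3)/10² = (0.1600,-0.4800)
o2: d²=218 > ρ²=21 → inactive
o3: d²=65 > ρ²=21 → inactive
F = F_att + ΣF_rep = (5.4100,-1.2300)
Δp = p'−p = (0.5410,-0.1230); α = Δx/Fx = (541/1000) / (541/100) = 1/10
check: Δy/Fy = (-123/1000) / (-123/100) = 1/10 ✓

α = 1/10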